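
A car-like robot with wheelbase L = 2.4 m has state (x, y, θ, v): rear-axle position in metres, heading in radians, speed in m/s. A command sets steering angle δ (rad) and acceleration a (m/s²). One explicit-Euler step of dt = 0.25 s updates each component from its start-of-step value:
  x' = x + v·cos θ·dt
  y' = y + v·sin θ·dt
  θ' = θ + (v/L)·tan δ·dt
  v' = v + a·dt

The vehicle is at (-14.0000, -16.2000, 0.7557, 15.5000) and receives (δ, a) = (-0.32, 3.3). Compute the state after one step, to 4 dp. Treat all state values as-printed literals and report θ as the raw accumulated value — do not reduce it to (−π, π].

x' = -14.0000 + 15.5000·cos(0.7557)·0.25 = -11.1798
y' = -16.2000 + 15.5000·sin(0.7557)·0.25 = -13.5425
θ' = 0.7557 + (15.5000/2.4)·tan(-0.32)·0.25 = 0.2206
v' = 15.5000 + 3.3000·0.25 = 16.3250

(-11.1798, -13.5425, 0.2206, 16.3250)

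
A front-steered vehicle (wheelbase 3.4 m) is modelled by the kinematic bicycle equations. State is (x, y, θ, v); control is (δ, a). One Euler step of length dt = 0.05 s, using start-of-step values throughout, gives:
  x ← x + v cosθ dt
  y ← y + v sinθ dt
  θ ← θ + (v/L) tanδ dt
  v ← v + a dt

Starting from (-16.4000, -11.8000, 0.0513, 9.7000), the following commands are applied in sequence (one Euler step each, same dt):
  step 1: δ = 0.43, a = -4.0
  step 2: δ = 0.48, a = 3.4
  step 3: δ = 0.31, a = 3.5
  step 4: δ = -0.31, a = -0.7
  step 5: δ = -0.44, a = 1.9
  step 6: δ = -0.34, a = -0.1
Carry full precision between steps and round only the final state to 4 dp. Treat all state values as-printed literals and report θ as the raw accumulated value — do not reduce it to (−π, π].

(-13.5169, -11.3625, 0.0692, 9.9000)

after step 1 (δ=0.43, a=-4.0): (-15.915638, -11.775130, 0.116721, 9.500000)
after step 2 (δ=0.48, a=3.4): (-15.443870, -11.719814, 0.189453, 9.670000)
after step 3 (δ=0.31, a=3.5): (-14.969021, -11.628760, 0.235006, 9.845000)
after step 4 (δ=-0.31, a=-0.7): (-14.490302, -11.514140, 0.188629, 9.810000)
after step 5 (δ=-0.44, a=1.9): (-14.008502, -11.422166, 0.120712, 9.905000)
after step 6 (δ=-0.34, a=-0.1): (-13.516856, -11.362528, 0.069186, 9.900000)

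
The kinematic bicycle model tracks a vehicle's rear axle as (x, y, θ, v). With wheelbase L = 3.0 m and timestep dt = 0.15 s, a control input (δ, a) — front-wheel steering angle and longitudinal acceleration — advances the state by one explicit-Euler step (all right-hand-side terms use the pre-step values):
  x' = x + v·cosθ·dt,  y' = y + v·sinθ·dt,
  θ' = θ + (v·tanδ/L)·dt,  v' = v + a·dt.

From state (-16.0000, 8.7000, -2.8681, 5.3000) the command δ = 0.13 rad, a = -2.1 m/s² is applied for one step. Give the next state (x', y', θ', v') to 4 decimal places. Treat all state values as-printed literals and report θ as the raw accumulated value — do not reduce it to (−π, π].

x' = -16.0000 + 5.3000·cos(-2.8681)·0.15 = -16.7655
y' = 8.7000 + 5.3000·sin(-2.8681)·0.15 = 8.4853
θ' = -2.8681 + (5.3000/3.0)·tan(0.13)·0.15 = -2.8335
v' = 5.3000 − 2.1000·0.15 = 4.9850

(-16.7655, 8.4853, -2.8335, 4.9850)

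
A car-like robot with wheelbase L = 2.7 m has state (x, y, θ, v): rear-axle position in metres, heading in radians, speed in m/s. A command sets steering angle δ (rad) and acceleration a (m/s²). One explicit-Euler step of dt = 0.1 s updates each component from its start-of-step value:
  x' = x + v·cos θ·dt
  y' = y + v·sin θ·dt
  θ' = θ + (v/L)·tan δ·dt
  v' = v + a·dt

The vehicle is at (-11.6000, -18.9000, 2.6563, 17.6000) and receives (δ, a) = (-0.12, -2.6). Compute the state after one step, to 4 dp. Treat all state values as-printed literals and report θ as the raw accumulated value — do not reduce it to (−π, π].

x' = -11.6000 + 17.6000·cos(2.6563)·0.1 = -13.1568
y' = -18.9000 + 17.6000·sin(2.6563)·0.1 = -18.0790
θ' = 2.6563 + (17.6000/2.7)·tan(-0.12)·0.1 = 2.5777
v' = 17.6000 − 2.6000·0.1 = 17.3400

(-13.1568, -18.0790, 2.5777, 17.3400)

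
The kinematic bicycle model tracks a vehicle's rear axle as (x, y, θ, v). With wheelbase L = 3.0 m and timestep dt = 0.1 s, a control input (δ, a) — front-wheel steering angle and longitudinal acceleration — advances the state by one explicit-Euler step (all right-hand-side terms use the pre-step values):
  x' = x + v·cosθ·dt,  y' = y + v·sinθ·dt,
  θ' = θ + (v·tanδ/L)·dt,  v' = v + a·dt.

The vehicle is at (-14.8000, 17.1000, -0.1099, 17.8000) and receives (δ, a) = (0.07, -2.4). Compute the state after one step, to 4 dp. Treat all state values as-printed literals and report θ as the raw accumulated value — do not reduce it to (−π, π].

x' = -14.8000 + 17.8000·cos(-0.1099)·0.1 = -13.0307
y' = 17.1000 + 17.8000·sin(-0.1099)·0.1 = 16.9048
θ' = -0.1099 + (17.8000/3.0)·tan(0.07)·0.1 = -0.0683
v' = 17.8000 − 2.4000·0.1 = 17.5600

(-13.0307, 16.9048, -0.0683, 17.5600)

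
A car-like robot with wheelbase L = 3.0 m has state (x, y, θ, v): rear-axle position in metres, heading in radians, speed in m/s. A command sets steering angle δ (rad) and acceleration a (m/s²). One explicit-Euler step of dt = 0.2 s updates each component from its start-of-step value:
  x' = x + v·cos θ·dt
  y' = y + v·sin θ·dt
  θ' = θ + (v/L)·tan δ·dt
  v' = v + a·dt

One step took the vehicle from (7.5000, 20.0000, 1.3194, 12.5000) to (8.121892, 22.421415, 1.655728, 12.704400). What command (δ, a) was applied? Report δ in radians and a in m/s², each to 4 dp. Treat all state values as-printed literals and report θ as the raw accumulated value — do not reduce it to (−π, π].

a = (v'−v)/dt = (0.204400)/0.2 = 1.0220
Δθ = θ'−θ = 0.336328;  (v·dt/L) = 12.5000·0.2/3.0 = 0.833333
tan δ = Δθ·L/(v·dt) = 0.403594  →  δ = 0.3836

δ = 0.3836, a = 1.0220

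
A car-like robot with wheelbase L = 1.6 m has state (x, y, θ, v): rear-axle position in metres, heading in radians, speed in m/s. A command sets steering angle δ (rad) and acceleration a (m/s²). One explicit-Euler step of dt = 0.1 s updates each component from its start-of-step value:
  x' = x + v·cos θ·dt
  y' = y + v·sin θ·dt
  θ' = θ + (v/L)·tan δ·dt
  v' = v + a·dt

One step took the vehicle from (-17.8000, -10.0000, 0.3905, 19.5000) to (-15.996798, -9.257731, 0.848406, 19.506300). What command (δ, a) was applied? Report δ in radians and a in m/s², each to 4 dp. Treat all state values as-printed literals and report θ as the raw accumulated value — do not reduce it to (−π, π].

δ = 0.3594, a = 0.0630

a = (v'−v)/dt = (0.006300)/0.1 = 0.0630
Δθ = θ'−θ = 0.457906;  (v·dt/L) = 19.5000·0.1/1.6 = 1.218750
tan δ = Δθ·L/(v·dt) = 0.375718  →  δ = 0.3594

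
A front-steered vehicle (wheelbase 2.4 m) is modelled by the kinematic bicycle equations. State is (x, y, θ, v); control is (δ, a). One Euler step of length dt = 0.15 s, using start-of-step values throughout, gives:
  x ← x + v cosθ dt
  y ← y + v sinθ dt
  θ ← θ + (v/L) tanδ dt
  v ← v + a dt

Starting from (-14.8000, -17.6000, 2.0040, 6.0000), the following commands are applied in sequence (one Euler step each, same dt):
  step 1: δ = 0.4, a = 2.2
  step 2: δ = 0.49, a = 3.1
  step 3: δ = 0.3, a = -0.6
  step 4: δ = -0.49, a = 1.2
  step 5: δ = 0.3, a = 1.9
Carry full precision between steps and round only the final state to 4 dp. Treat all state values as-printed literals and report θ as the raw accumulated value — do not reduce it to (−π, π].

after step 1 (δ=0.4, a=2.2): (-15.177803, -16.783137, 2.162547, 6.330000)
after step 2 (δ=0.49, a=3.1): (-15.707448, -15.995085, 2.373569, 6.795000)
after step 3 (δ=0.3, a=-0.6): (-16.440580, -15.286997, 2.504940, 6.705000)
after step 4 (δ=-0.49, a=1.2): (-17.249294, -14.689072, 2.281417, 6.885000)
after step 5 (δ=0.3, a=1.9): (-17.922961, -13.906292, 2.414529, 7.170000)

(-17.9230, -13.9063, 2.4145, 7.1700)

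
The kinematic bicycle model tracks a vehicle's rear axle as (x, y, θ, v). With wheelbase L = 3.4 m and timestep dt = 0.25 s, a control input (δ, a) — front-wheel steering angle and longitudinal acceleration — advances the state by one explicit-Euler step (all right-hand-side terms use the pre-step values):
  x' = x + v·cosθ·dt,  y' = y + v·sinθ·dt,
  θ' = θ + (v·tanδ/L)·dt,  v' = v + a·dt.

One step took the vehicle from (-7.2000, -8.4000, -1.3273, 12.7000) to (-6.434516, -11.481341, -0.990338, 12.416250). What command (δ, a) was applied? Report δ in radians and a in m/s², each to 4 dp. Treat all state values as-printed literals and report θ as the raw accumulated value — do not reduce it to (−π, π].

a = (v'−v)/dt = (-0.283750)/0.25 = -1.1350
Δθ = θ'−θ = 0.336962;  (v·dt/L) = 12.7000·0.25/3.4 = 0.933824
tan δ = Δθ·L/(v·dt) = 0.360841  →  δ = 0.3463

δ = 0.3463, a = -1.1350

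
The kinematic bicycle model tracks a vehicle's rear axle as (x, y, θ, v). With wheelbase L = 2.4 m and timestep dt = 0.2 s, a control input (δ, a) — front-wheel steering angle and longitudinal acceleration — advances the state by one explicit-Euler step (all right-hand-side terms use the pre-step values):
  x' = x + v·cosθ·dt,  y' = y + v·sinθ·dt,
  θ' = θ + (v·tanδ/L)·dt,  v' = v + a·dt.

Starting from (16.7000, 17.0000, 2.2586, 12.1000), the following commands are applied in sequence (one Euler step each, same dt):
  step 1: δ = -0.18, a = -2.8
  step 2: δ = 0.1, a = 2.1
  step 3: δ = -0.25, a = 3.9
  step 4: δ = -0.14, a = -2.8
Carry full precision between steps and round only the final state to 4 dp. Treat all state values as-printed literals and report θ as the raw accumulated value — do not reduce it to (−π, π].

(11.8313, 25.2603, 1.7675, 12.1800)

after step 1 (δ=-0.18, a=-2.8): (15.163683, 18.869794, 2.075114, 11.540000)
after step 2 (δ=0.1, a=2.1): (14.048434, 20.890458, 2.171603, 11.960000)
after step 3 (δ=-0.25, a=3.9): (12.696218, 22.863571, 1.917112, 12.740000)
after step 4 (δ=-0.14, a=-2.8): (11.831339, 25.260296, 1.767500, 12.180000)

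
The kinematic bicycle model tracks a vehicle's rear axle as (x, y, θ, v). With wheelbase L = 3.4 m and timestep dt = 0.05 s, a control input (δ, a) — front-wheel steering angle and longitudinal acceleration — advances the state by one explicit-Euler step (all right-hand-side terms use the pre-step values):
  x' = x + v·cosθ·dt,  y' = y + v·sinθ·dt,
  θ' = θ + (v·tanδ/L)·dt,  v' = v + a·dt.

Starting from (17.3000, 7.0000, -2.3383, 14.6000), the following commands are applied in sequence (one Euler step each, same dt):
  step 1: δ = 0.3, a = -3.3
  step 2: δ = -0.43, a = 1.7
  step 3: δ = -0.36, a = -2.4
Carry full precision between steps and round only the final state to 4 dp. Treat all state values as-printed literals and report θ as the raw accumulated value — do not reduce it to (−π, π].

(15.8076, 5.4165, -2.4496, 14.4000)

after step 1 (δ=0.3, a=-3.3): (16.793131, 6.474658, -2.271884, 14.435000)
after step 2 (δ=-0.43, a=1.7): (16.327567, 5.923139, -2.369239, 14.520000)
after step 3 (δ=-0.36, a=-2.4): (15.807555, 5.416520, -2.449613, 14.400000)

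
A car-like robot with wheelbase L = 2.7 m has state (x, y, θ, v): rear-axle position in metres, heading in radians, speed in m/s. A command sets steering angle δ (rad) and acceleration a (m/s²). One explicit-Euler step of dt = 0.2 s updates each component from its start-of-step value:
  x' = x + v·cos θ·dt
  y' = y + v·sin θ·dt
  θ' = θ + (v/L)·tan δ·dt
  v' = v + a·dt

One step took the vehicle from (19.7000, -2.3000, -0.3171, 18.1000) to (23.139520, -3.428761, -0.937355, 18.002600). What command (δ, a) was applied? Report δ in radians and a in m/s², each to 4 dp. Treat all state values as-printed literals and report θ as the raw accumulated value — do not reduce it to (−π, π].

a = (v'−v)/dt = (-0.097400)/0.2 = -0.4870
Δθ = θ'−θ = -0.620255;  (v·dt/L) = 18.1000·0.2/2.7 = 1.340741
tan δ = Δθ·L/(v·dt) = -0.462621  →  δ = -0.4333

δ = -0.4333, a = -0.4870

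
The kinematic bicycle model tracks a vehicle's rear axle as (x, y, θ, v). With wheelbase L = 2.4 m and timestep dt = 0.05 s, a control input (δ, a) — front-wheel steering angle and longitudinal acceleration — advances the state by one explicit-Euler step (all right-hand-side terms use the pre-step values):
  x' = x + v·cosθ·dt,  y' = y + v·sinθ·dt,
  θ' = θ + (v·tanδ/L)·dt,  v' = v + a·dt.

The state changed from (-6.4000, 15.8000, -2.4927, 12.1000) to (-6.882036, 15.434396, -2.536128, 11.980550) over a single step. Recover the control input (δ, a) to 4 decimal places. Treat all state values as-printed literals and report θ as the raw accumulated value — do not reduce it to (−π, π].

a = (v'−v)/dt = (-0.119450)/0.05 = -2.3890
Δθ = θ'−θ = -0.043428;  (v·dt/L) = 12.1000·0.05/2.4 = 0.252083
tan δ = Δθ·L/(v·dt) = -0.172276  →  δ = -0.1706

δ = -0.1706, a = -2.3890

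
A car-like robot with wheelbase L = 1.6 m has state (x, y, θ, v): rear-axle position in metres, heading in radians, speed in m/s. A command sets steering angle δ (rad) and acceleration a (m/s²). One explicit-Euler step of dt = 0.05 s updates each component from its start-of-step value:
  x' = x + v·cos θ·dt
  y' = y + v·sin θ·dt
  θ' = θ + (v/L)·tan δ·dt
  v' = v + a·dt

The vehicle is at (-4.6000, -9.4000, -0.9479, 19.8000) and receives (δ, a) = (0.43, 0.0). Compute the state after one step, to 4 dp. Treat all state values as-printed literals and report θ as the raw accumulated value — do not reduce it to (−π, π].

x' = -4.6000 + 19.8000·cos(-0.9479)·0.05 = -4.0224
y' = -9.4000 + 19.8000·sin(-0.9479)·0.05 = -10.2041
θ' = -0.9479 + (19.8000/1.6)·tan(0.43)·0.05 = -0.6641
v' = 19.8000 + 0.0000·0.05 = 19.8000

(-4.0224, -10.2041, -0.6641, 19.8000)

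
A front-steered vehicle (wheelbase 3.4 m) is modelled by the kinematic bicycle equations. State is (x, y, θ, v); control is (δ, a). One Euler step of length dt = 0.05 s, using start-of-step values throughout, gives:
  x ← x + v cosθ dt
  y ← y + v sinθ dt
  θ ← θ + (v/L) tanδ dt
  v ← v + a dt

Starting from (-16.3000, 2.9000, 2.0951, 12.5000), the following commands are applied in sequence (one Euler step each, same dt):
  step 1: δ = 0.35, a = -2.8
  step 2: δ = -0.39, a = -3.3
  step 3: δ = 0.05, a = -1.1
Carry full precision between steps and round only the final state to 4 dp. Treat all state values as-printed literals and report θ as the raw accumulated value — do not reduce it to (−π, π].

(-17.2587, 4.4842, 2.0965, 12.1400)

after step 1 (δ=0.35, a=-2.8): (-16.612881, 3.441045, 2.162201, 12.360000)
after step 2 (δ=-0.39, a=-3.3): (-16.957433, 3.954083, 2.087486, 12.195000)
after step 3 (δ=0.05, a=-1.1): (-17.258653, 4.484236, 2.096460, 12.140000)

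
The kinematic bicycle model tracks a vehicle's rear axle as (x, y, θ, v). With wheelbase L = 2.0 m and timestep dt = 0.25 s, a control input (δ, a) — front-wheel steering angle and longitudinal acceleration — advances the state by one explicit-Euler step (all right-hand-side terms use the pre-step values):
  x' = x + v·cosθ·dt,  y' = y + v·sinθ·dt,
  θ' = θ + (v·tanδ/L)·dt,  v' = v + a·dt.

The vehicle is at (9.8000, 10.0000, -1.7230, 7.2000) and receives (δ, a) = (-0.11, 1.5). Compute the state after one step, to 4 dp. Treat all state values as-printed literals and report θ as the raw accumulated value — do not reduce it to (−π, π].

x' = 9.8000 + 7.2000·cos(-1.7230)·0.25 = 9.5271
y' = 10.0000 + 7.2000·sin(-1.7230)·0.25 = 8.2208
θ' = -1.7230 + (7.2000/2.0)·tan(-0.11)·0.25 = -1.8224
v' = 7.2000 + 1.5000·0.25 = 7.5750

(9.5271, 8.2208, -1.8224, 7.5750)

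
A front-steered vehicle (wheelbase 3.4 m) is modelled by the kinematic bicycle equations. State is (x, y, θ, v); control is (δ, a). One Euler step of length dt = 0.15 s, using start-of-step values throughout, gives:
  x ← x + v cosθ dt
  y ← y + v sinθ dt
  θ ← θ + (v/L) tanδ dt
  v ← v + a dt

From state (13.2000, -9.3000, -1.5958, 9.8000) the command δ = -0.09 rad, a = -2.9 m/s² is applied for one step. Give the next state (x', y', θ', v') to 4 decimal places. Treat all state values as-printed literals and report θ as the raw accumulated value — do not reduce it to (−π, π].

(13.1632, -10.7695, -1.6348, 9.3650)

x' = 13.2000 + 9.8000·cos(-1.5958)·0.15 = 13.1632
y' = -9.3000 + 9.8000·sin(-1.5958)·0.15 = -10.7695
θ' = -1.5958 + (9.8000/3.4)·tan(-0.09)·0.15 = -1.6348
v' = 9.8000 − 2.9000·0.15 = 9.3650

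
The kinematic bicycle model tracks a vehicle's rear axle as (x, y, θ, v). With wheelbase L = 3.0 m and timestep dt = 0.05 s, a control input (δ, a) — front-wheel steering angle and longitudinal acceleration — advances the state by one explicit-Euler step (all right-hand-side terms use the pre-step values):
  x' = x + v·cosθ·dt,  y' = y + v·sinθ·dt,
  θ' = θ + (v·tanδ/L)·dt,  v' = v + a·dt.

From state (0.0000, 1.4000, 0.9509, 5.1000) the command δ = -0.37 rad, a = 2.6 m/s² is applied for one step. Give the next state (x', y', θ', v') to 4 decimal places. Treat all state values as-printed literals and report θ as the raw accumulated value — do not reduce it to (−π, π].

(0.1481, 1.6076, 0.9179, 5.2300)

x' = 0.0000 + 5.1000·cos(0.9509)·0.05 = 0.1481
y' = 1.4000 + 5.1000·sin(0.9509)·0.05 = 1.6076
θ' = 0.9509 + (5.1000/3.0)·tan(-0.37)·0.05 = 0.9179
v' = 5.1000 + 2.6000·0.05 = 5.2300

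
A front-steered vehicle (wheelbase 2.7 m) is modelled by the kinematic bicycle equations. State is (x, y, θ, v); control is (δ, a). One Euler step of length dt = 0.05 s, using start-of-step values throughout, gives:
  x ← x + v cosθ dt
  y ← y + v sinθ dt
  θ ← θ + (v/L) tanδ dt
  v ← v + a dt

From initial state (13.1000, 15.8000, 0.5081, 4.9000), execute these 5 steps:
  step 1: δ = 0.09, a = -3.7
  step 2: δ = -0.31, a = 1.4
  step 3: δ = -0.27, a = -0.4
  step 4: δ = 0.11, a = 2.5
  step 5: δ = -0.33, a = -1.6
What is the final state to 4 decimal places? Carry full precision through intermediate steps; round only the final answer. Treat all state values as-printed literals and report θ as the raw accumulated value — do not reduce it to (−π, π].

after step 1 (δ=0.09, a=-3.7): (13.314049, 15.919197, 0.516289, 4.715000)
after step 2 (δ=-0.31, a=1.4): (13.519071, 16.035576, 0.488319, 4.785000)
after step 3 (δ=-0.27, a=-0.4): (13.730358, 16.147819, 0.463796, 4.765000)
after step 4 (δ=0.11, a=2.5): (13.943440, 16.254399, 0.473541, 4.890000)
after step 5 (δ=-0.33, a=-1.6): (14.161034, 16.365901, 0.442524, 4.810000)

(14.1610, 16.3659, 0.4425, 4.8100)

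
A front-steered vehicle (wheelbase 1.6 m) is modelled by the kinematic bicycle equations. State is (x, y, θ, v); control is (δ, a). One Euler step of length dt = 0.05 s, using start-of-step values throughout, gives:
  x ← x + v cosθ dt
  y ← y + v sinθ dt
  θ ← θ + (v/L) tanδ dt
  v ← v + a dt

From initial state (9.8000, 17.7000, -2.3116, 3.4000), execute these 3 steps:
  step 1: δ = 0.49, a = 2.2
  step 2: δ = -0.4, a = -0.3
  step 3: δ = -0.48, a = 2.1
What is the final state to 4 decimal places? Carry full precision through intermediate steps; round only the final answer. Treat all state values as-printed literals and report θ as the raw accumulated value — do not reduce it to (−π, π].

(9.4578, 17.3084, -2.3582, 3.6000)

after step 1 (δ=0.49, a=2.2): (9.685270, 17.574553, -2.254928, 3.510000)
after step 2 (δ=-0.4, a=-0.3): (9.574354, 17.438546, -2.301303, 3.495000)
after step 3 (δ=-0.48, a=2.1): (9.457753, 17.308385, -2.358163, 3.600000)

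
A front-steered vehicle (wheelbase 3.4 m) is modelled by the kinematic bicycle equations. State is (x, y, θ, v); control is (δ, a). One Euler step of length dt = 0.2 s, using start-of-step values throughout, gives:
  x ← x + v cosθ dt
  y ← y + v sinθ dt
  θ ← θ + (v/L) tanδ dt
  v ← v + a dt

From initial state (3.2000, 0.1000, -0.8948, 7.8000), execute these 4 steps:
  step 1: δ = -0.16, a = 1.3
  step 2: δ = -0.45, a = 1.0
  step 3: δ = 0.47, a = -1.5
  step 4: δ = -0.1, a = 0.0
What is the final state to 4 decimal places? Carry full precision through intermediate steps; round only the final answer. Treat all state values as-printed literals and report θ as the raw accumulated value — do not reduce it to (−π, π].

after step 1 (δ=-0.16, a=1.3): (4.176053, -1.116931, -0.968845, 8.060000)
after step 2 (δ=-0.45, a=1.0): (5.088851, -2.445593, -1.197870, 8.260000)
after step 3 (δ=0.47, a=-1.5): (5.690745, -3.984043, -0.951058, 7.960000)
after step 4 (δ=-0.1, a=0.0): (6.615414, -5.279979, -0.998038, 7.960000)

(6.6154, -5.2800, -0.9980, 7.9600)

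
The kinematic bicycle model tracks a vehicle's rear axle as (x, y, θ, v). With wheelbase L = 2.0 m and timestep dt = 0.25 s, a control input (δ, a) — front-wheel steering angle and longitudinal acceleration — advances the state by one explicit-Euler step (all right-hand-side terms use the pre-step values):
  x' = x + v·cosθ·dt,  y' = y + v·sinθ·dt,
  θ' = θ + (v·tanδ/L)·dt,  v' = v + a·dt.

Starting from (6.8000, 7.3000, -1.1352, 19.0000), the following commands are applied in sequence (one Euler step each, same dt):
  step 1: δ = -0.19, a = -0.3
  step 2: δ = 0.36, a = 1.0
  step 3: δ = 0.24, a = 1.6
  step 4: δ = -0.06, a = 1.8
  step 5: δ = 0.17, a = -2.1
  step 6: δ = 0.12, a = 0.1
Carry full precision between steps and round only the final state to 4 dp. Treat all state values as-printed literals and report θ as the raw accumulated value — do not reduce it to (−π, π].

after step 1 (δ=-0.19, a=-0.3): (8.804268, 2.993562, -1.591960, 18.925000)
after step 2 (δ=0.36, a=1.0): (8.704146, -1.736629, -0.701532, 19.175000)
after step 3 (δ=0.24, a=1.6): (12.365874, -4.830459, -0.114976, 19.575000)
after step 4 (δ=-0.06, a=1.8): (17.227313, -5.391886, -0.261965, 20.025000)
after step 5 (δ=0.17, a=-2.1): (22.062765, -6.688400, 0.167713, 19.500000)
after step 6 (δ=0.12, a=0.1): (26.869364, -5.874625, 0.461625, 19.525000)

(26.8694, -5.8746, 0.4616, 19.5250)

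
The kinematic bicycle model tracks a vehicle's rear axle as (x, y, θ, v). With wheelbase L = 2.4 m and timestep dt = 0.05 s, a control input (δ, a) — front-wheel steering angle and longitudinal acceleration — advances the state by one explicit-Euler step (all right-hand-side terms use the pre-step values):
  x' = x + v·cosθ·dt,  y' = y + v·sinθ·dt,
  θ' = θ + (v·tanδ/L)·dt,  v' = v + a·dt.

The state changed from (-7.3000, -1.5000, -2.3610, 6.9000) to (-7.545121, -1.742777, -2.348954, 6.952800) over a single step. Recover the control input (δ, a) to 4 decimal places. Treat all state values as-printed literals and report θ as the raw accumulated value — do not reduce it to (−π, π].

δ = 0.0836, a = 1.0560

a = (v'−v)/dt = (0.052800)/0.05 = 1.0560
Δθ = θ'−θ = 0.012046;  (v·dt/L) = 6.9000·0.05/2.4 = 0.143750
tan δ = Δθ·L/(v·dt) = 0.083798  →  δ = 0.0836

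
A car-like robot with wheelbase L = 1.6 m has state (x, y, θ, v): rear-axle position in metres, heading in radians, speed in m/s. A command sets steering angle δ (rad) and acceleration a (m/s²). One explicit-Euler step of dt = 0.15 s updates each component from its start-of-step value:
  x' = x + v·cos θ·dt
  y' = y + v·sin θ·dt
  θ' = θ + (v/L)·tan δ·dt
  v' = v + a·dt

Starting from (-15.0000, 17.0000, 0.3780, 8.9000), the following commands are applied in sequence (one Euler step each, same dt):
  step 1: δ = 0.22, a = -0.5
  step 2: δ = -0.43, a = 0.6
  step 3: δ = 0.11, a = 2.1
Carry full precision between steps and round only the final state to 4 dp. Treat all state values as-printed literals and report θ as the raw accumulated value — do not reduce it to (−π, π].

after step 1 (δ=0.22, a=-0.5): (-13.759245, 17.492698, 0.564582, 8.825000)
after step 2 (δ=-0.43, a=0.6): (-12.640925, 18.200988, 0.185145, 8.915000)
after step 3 (δ=0.11, a=2.1): (-11.326529, 18.447161, 0.277454, 9.230000)

(-11.3265, 18.4472, 0.2775, 9.2300)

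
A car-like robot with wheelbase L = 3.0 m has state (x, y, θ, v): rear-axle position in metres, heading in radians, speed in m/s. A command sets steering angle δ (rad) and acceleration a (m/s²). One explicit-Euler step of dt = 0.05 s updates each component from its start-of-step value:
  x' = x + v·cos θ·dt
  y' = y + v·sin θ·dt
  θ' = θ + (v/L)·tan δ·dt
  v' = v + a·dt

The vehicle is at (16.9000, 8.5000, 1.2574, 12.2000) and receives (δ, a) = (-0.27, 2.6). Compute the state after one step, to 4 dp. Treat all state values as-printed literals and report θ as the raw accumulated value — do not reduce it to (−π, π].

x' = 16.9000 + 12.2000·cos(1.2574)·0.05 = 17.0881
y' = 8.5000 + 12.2000·sin(1.2574)·0.05 = 9.0803
θ' = 1.2574 + (12.2000/3.0)·tan(-0.27)·0.05 = 1.2011
v' = 12.2000 + 2.6000·0.05 = 12.3300

(17.0881, 9.0803, 1.2011, 12.3300)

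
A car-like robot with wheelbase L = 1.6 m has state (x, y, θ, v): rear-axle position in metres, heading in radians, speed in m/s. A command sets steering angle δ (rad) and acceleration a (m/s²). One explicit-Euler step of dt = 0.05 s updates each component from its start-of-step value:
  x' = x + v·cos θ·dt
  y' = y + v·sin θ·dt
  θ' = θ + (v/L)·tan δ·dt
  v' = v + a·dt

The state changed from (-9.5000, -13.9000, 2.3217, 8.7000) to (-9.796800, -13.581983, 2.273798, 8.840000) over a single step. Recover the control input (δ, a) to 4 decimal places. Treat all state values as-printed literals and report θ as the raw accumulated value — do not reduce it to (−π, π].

δ = -0.1744, a = 2.8000

a = (v'−v)/dt = (0.140000)/0.05 = 2.8000
Δθ = θ'−θ = -0.047902;  (v·dt/L) = 8.7000·0.05/1.6 = 0.271875
tan δ = Δθ·L/(v·dt) = -0.176191  →  δ = -0.1744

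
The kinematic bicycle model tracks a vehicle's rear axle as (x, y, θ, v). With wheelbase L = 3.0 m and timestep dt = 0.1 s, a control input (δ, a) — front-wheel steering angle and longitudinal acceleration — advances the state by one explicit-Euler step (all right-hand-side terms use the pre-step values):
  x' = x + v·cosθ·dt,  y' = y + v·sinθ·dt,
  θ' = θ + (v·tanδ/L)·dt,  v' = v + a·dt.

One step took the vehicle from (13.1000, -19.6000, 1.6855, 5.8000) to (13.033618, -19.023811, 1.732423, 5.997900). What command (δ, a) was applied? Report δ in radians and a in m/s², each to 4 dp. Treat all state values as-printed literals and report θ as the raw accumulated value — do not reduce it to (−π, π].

δ = 0.2381, a = 1.9790

a = (v'−v)/dt = (0.197900)/0.1 = 1.9790
Δθ = θ'−θ = 0.046923;  (v·dt/L) = 5.8000·0.1/3.0 = 0.193333
tan δ = Δθ·L/(v·dt) = 0.242705  →  δ = 0.2381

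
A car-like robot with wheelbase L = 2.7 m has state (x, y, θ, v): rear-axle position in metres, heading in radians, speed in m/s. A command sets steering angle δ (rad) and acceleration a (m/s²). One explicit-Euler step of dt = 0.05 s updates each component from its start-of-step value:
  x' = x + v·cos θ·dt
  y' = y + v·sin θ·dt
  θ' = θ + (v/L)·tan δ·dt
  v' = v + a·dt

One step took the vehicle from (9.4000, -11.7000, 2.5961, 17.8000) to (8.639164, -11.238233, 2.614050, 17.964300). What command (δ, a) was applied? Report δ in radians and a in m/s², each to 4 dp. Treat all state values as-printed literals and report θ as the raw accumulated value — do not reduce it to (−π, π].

a = (v'−v)/dt = (0.164300)/0.05 = 3.2860
Δθ = θ'−θ = 0.017950;  (v·dt/L) = 17.8000·0.05/2.7 = 0.329630
tan δ = Δθ·L/(v·dt) = 0.054455  →  δ = 0.0544

δ = 0.0544, a = 3.2860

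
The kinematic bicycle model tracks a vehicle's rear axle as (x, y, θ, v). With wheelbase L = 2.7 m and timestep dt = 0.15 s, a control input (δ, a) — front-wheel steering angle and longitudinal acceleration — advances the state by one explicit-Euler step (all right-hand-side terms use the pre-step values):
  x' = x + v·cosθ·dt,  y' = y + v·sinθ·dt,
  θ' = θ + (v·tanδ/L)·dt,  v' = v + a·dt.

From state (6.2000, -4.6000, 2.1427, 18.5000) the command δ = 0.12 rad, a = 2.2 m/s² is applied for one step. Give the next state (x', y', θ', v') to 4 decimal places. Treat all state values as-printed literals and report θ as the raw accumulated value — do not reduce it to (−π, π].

x' = 6.2000 + 18.5000·cos(2.1427)·0.15 = 4.6981
y' = -4.6000 + 18.5000·sin(2.1427)·0.15 = -2.2666
θ' = 2.1427 + (18.5000/2.7)·tan(0.12)·0.15 = 2.2666
v' = 18.5000 + 2.2000·0.15 = 18.8300

(4.6981, -2.2666, 2.2666, 18.8300)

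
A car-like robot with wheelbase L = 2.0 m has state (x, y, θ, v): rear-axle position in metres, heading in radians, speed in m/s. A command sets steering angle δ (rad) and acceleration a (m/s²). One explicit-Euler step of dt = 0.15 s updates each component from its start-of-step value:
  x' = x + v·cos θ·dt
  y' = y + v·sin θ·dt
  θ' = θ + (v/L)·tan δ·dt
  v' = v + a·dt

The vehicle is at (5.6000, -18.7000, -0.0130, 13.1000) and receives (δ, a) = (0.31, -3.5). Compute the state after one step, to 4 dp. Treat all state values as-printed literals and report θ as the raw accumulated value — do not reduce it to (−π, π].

x' = 5.6000 + 13.1000·cos(-0.0130)·0.15 = 7.5648
y' = -18.7000 + 13.1000·sin(-0.0130)·0.15 = -18.7255
θ' = -0.0130 + (13.1000/2.0)·tan(0.31)·0.15 = 0.3017
v' = 13.1000 − 3.5000·0.15 = 12.5750

(7.5648, -18.7255, 0.3017, 12.5750)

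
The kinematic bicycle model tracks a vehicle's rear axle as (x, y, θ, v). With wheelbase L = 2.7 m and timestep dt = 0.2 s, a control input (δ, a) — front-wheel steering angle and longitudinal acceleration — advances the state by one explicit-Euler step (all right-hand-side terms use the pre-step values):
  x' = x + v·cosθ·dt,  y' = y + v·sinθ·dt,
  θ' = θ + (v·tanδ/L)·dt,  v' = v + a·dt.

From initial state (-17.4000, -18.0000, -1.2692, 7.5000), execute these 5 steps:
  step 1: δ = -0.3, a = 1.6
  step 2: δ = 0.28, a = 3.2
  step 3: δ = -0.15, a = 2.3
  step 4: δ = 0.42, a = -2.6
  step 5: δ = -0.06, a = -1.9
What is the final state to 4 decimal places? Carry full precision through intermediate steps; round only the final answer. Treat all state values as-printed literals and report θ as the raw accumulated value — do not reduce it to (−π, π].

(-15.1003, -25.8263, -1.1115, 8.0200)

after step 1 (δ=-0.3, a=1.6): (-16.954433, -19.432295, -1.441053, 7.820000)
after step 2 (δ=0.28, a=3.2): (-16.752084, -20.983150, -1.274485, 8.460000)
after step 3 (δ=-0.15, a=2.3): (-16.258029, -22.601413, -1.369196, 8.920000)
after step 4 (δ=0.42, a=-2.6): (-15.900806, -24.349282, -1.074128, 8.400000)
after step 5 (δ=-0.06, a=-1.9): (-15.100287, -25.826296, -1.111506, 8.020000)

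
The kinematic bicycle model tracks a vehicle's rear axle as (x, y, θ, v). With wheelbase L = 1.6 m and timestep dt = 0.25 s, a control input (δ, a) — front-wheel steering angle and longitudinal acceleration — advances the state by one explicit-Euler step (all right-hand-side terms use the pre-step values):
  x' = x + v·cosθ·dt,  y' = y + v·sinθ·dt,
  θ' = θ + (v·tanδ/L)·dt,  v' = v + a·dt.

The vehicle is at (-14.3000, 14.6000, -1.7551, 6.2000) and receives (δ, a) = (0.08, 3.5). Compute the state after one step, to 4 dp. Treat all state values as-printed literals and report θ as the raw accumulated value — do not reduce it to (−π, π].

x' = -14.3000 + 6.2000·cos(-1.7551)·0.25 = -14.5841
y' = 14.6000 + 6.2000·sin(-1.7551)·0.25 = 13.0763
θ' = -1.7551 + (6.2000/1.6)·tan(0.08)·0.25 = -1.6774
v' = 6.2000 + 3.5000·0.25 = 7.0750

(-14.5841, 13.0763, -1.6774, 7.0750)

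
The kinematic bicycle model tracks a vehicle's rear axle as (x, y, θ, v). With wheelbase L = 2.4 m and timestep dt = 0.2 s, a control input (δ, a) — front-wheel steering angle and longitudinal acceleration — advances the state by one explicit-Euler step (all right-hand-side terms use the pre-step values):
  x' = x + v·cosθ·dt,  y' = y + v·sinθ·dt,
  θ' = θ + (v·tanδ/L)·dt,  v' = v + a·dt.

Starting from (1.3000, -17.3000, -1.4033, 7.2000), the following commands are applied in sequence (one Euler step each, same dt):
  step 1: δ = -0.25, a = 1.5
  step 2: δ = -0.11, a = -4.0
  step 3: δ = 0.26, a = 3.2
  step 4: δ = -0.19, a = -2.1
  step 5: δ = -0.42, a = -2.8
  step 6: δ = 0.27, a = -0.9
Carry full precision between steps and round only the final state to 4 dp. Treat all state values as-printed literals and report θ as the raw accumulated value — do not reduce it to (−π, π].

(1.2395, -25.6248, -1.7055, 6.1800)

after step 1 (δ=-0.25, a=1.5): (1.540069, -18.719848, -1.556505, 7.500000)
after step 2 (δ=-0.11, a=-4.0): (1.561505, -20.219694, -1.625534, 6.700000)
after step 3 (δ=0.26, a=3.2): (1.488193, -21.557687, -1.477005, 7.340000)
after step 4 (δ=-0.19, a=-2.1): (1.625677, -23.019235, -1.594641, 6.920000)
after step 5 (δ=-0.42, a=-2.8): (1.592679, -24.402842, -1.852164, 6.360000)
after step 6 (δ=0.27, a=-0.9): (1.239483, -25.624822, -1.705482, 6.180000)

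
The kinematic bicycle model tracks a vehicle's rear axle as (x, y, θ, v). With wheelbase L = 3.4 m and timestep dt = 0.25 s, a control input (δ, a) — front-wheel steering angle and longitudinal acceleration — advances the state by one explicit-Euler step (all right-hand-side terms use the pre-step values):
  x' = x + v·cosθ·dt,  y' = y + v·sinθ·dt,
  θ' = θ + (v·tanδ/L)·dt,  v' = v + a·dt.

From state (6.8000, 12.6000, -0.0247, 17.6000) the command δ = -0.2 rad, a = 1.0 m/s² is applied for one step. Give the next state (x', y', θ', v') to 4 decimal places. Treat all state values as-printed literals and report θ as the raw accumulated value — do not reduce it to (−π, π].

x' = 6.8000 + 17.6000·cos(-0.0247)·0.25 = 11.1987
y' = 12.6000 + 17.6000·sin(-0.0247)·0.25 = 12.4913
θ' = -0.0247 + (17.6000/3.4)·tan(-0.2)·0.25 = -0.2870
v' = 17.6000 + 1.0000·0.25 = 17.8500

(11.1987, 12.4913, -0.2870, 17.8500)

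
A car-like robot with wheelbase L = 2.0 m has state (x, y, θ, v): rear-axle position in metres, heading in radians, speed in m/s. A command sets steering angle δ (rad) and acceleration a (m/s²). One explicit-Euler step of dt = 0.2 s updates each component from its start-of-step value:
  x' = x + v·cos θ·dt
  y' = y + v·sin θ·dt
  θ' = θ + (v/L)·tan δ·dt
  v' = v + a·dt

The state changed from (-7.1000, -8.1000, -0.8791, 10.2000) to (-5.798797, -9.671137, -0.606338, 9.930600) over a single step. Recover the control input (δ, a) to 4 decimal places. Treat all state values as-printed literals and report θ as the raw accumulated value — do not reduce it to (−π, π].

δ = 0.2613, a = -1.3470

a = (v'−v)/dt = (-0.269400)/0.2 = -1.3470
Δθ = θ'−θ = 0.272762;  (v·dt/L) = 10.2000·0.2/2.0 = 1.020000
tan δ = Δθ·L/(v·dt) = 0.267414  →  δ = 0.2613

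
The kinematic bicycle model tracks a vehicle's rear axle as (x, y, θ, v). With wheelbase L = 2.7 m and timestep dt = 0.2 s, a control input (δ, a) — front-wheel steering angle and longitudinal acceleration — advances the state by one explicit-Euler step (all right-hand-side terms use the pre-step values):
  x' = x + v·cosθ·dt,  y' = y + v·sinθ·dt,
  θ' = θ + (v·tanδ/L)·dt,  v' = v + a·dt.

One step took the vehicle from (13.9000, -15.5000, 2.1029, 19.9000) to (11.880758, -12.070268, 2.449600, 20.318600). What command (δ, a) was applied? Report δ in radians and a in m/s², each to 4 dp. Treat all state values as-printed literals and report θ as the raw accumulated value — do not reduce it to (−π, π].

δ = 0.2310, a = 2.0930

a = (v'−v)/dt = (0.418600)/0.2 = 2.0930
Δθ = θ'−θ = 0.346700;  (v·dt/L) = 19.9000·0.2/2.7 = 1.474074
tan δ = Δθ·L/(v·dt) = 0.235198  →  δ = 0.2310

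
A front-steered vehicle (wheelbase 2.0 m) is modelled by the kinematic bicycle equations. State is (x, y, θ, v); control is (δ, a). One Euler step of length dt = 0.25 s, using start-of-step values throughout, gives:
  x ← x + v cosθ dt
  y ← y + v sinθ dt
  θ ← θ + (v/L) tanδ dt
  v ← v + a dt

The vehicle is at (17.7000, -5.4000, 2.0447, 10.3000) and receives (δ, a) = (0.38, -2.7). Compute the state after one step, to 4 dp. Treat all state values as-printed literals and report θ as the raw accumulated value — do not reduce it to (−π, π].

(16.5249, -3.1088, 2.5589, 9.6250)

x' = 17.7000 + 10.3000·cos(2.0447)·0.25 = 16.5249
y' = -5.4000 + 10.3000·sin(2.0447)·0.25 = -3.1088
θ' = 2.0447 + (10.3000/2.0)·tan(0.38)·0.25 = 2.5589
v' = 10.3000 − 2.7000·0.25 = 9.6250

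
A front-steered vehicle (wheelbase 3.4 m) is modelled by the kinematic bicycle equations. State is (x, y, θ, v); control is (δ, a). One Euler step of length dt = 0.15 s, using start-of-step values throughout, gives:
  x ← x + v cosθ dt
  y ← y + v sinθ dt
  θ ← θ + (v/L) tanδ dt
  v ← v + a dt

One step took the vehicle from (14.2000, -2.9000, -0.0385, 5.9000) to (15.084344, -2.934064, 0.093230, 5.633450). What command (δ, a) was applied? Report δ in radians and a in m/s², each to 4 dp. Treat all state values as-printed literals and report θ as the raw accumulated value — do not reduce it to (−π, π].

a = (v'−v)/dt = (-0.266550)/0.15 = -1.7770
Δθ = θ'−θ = 0.131730;  (v·dt/L) = 5.9000·0.15/3.4 = 0.260294
tan δ = Δθ·L/(v·dt) = 0.506081  →  δ = 0.4685

δ = 0.4685, a = -1.7770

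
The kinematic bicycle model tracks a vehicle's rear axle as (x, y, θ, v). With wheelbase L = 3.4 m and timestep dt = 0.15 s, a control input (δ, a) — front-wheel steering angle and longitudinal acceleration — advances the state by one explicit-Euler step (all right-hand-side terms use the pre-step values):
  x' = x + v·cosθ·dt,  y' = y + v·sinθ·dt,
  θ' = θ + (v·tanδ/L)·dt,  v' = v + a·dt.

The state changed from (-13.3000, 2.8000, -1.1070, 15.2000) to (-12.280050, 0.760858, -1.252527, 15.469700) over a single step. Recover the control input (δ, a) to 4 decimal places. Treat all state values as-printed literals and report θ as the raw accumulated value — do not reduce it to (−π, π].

a = (v'−v)/dt = (0.269700)/0.15 = 1.7980
Δθ = θ'−θ = -0.145527;  (v·dt/L) = 15.2000·0.15/3.4 = 0.670588
tan δ = Δθ·L/(v·dt) = -0.217014  →  δ = -0.2137

δ = -0.2137, a = 1.7980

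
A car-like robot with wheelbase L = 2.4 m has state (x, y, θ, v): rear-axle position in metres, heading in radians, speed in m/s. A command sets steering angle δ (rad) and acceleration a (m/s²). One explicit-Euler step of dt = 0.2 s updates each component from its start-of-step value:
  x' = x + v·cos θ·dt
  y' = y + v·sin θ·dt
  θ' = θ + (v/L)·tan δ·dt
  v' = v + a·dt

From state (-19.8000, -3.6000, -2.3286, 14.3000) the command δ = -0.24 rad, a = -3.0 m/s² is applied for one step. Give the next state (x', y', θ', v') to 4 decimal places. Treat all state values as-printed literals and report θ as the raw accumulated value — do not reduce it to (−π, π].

(-21.7658, -5.6774, -2.6202, 13.7000)

x' = -19.8000 + 14.3000·cos(-2.3286)·0.2 = -21.7658
y' = -3.6000 + 14.3000·sin(-2.3286)·0.2 = -5.6774
θ' = -2.3286 + (14.3000/2.4)·tan(-0.24)·0.2 = -2.6202
v' = 14.3000 − 3.0000·0.2 = 13.7000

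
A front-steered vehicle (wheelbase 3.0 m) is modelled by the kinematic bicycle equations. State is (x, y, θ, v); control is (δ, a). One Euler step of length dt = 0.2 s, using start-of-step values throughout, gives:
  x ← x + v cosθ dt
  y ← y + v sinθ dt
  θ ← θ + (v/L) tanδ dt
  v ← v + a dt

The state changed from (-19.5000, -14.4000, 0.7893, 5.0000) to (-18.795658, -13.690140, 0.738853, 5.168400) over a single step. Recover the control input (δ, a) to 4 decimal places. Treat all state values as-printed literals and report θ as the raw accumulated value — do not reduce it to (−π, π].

a = (v'−v)/dt = (0.168400)/0.2 = 0.8420
Δθ = θ'−θ = -0.050447;  (v·dt/L) = 5.0000·0.2/3.0 = 0.333333
tan δ = Δθ·L/(v·dt) = -0.151341  →  δ = -0.1502

δ = -0.1502, a = 0.8420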